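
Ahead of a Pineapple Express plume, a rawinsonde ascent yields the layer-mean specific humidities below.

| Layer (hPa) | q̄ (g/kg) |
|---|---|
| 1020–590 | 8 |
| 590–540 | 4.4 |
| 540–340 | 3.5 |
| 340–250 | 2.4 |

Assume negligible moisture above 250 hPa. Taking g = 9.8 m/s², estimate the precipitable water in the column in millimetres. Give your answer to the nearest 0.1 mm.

Precipitable water is the column-integrated vapour mass per unit area: PW = (1/g) Σ q̄ Δp, with q in kg/kg and Δp in Pa (1 kg/m² of water = 1 mm).
Layer 1020–590 hPa: Δp = 430 hPa = 43000 Pa, q̄ = 0.008 kg/kg → 0.008 × 43000 / 9.8 = 35.10 mm
Layer 590–540 hPa: Δp = 50 hPa = 5000 Pa, q̄ = 0.0044 kg/kg → 0.0044 × 5000 / 9.8 = 2.24 mm
Layer 540–340 hPa: Δp = 200 hPa = 20000 Pa, q̄ = 0.0035 kg/kg → 0.0035 × 20000 / 9.8 = 7.14 mm
Layer 340–250 hPa: Δp = 90 hPa = 9000 Pa, q̄ = 0.0024 kg/kg → 0.0024 × 9000 / 9.8 = 2.20 mm
PW = 35.10 + 2.24 + 7.14 + 2.20 = 46.68 ≈ 46.7 mm.

PW ≈ 46.7 mm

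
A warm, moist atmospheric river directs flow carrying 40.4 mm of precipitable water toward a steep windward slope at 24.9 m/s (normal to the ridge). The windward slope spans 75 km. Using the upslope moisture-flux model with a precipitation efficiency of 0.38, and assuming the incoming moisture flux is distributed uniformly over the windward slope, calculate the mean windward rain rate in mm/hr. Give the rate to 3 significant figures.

Incoming column moisture flux per unit ridge length: F = V × PW = 24.9 × 40.4 = 1005.96 mm·m/s.
Spread over the 75 km slope with efficiency ε = 0.38: R = ε·F/W = 0.38 × 1005.96 / 75000 m = 5.097e-03 mm/s.
R = 5.097e-03 × 3600 = 18.3 mm/hr.

R ≈ 18.3 mm/hr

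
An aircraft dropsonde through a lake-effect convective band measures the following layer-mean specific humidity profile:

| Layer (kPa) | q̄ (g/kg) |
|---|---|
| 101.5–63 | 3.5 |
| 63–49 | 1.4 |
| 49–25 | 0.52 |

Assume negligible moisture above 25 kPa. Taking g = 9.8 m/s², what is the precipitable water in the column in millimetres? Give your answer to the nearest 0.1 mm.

Precipitable water is the column-integrated vapour mass per unit area: PW = (1/g) Σ q̄ Δp, with q in kg/kg and Δp in Pa (1 kg/m² of water = 1 mm).
Layer 101.5–63 kPa: Δp = 385 hPa = 38500 Pa, q̄ = 0.0035 kg/kg → 0.0035 × 38500 / 9.8 = 13.75 mm
Layer 63–49 kPa: Δp = 140 hPa = 14000 Pa, q̄ = 0.0014 kg/kg → 0.0014 × 14000 / 9.8 = 2.00 mm
Layer 49–25 kPa: Δp = 240 hPa = 24000 Pa, q̄ = 0.00052 kg/kg → 0.00052 × 24000 / 9.8 = 1.27 mm
PW = 13.75 + 2.00 + 1.27 = 17.02 ≈ 17.0 mm.

PW ≈ 17.0 mm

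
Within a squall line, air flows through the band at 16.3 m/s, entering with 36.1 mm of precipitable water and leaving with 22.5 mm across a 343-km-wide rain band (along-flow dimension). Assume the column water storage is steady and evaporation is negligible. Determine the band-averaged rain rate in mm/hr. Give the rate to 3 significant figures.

R ≈ 2.33 mm/hr

Column moisture flux per unit crosswind length is F = V × PW.
Inflow: F_in = 16.3 × 36.1 = 588.43 mm·m/s
Outflow: F_out = 16.3 × 22.5 = 366.75 mm·m/s
Steady-state rate R = (F_in − F_out)/L = (588.43 − 366.75) / 343000 m = 6.463e-04 mm/s.
R = 6.463e-04 × 3600 = 2.33 mm/hr.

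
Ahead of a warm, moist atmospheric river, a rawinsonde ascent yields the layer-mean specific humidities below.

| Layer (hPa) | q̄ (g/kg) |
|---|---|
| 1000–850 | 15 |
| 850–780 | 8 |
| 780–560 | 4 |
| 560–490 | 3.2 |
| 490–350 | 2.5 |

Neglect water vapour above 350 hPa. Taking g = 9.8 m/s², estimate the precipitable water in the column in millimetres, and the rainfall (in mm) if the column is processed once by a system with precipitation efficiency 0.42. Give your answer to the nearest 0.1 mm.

Precipitable water is the column-integrated vapour mass per unit area: PW = (1/g) Σ q̄ Δp, with q in kg/kg and Δp in Pa (1 kg/m² of water = 1 mm).
Layer 1000–850 hPa: Δp = 150 hPa = 15000 Pa, q̄ = 0.015 kg/kg → 0.015 × 15000 / 9.8 = 22.96 mm
Layer 850–780 hPa: Δp = 70 hPa = 7000 Pa, q̄ = 0.008 kg/kg → 0.008 × 7000 / 9.8 = 5.71 mm
Layer 780–560 hPa: Δp = 220 hPa = 22000 Pa, q̄ = 0.004 kg/kg → 0.004 × 22000 / 9.8 = 8.98 mm
Layer 560–490 hPa: Δp = 70 hPa = 7000 Pa, q̄ = 0.0032 kg/kg → 0.0032 × 7000 / 9.8 = 2.29 mm
Layer 490–350 hPa: Δp = 140 hPa = 14000 Pa, q̄ = 0.0025 kg/kg → 0.0025 × 14000 / 9.8 = 3.57 mm
PW = 22.96 + 5.71 + 8.98 + 2.29 + 3.57 = 43.51 ≈ 43.5 mm.
Rainfall = ε × PW = 0.42 × 43.5 = 18.3 mm.

PW ≈ 43.5 mm; rainfall ≈ 18.3 mm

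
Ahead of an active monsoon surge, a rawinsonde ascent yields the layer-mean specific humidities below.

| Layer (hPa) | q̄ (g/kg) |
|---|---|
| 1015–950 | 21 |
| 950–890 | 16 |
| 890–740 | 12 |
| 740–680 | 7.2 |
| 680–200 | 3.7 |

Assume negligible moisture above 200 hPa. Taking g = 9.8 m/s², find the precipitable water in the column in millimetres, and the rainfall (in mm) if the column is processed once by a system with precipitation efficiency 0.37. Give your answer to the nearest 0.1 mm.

Precipitable water is the column-integrated vapour mass per unit area: PW = (1/g) Σ q̄ Δp, with q in kg/kg and Δp in Pa (1 kg/m² of water = 1 mm).
Layer 1015–950 hPa: Δp = 65 hPa = 6500 Pa, q̄ = 0.021 kg/kg → 0.021 × 6500 / 9.8 = 13.93 mm
Layer 950–890 hPa: Δp = 60 hPa = 6000 Pa, q̄ = 0.016 kg/kg → 0.016 × 6000 / 9.8 = 9.80 mm
Layer 890–740 hPa: Δp = 150 hPa = 15000 Pa, q̄ = 0.012 kg/kg → 0.012 × 15000 / 9.8 = 18.37 mm
Layer 740–680 hPa: Δp = 60 hPa = 6000 Pa, q̄ = 0.0072 kg/kg → 0.0072 × 6000 / 9.8 = 4.41 mm
Layer 680–200 hPa: Δp = 480 hPa = 48000 Pa, q̄ = 0.0037 kg/kg → 0.0037 × 48000 / 9.8 = 18.12 mm
PW = 13.93 + 9.80 + 18.37 + 4.41 + 18.12 = 64.63 ≈ 64.6 mm.
Rainfall = ε × PW = 0.37 × 64.6 = 23.9 mm.

PW ≈ 64.6 mm; rainfall ≈ 23.9 mm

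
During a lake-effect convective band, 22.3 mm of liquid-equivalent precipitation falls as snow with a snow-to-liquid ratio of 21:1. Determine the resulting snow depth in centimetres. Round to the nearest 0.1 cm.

Snow depth = liquid × ratio = 22.3 mm × 21 = 468.3 mm = 46.8 cm.

snow depth ≈ 46.8 cm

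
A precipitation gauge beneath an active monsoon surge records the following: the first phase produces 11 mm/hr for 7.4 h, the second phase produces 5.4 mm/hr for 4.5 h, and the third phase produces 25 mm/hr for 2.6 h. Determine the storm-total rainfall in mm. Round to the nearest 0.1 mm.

Total = Σ Rᵢ Δtᵢ = 11 × 7.4 + 5.4 × 4.5 + 25 × 2.6
      = 81.4 + 24.3 + 65 = 170.7 mm.

total ≈ 170.7 mm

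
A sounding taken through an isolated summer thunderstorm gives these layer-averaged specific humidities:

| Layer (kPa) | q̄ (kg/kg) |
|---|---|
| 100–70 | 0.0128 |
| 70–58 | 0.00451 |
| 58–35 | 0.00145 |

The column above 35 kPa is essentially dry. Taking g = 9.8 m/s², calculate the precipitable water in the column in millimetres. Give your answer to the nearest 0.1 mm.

PW ≈ 48.1 mm

Precipitable water is the column-integrated vapour mass per unit area: PW = (1/g) Σ q̄ Δp, with q in kg/kg and Δp in Pa (1 kg/m² of water = 1 mm).
Layer 100–70 kPa: Δp = 300 hPa = 30000 Pa, q̄ = 0.0128 kg/kg → 0.0128 × 30000 / 9.8 = 39.18 mm
Layer 70–58 kPa: Δp = 120 hPa = 12000 Pa, q̄ = 0.00451 kg/kg → 0.00451 × 12000 / 9.8 = 5.52 mm
Layer 58–35 kPa: Δp = 230 hPa = 23000 Pa, q̄ = 0.00145 kg/kg → 0.00145 × 23000 / 9.8 = 3.40 mm
PW = 39.18 + 5.52 + 3.40 = 48.10 ≈ 48.1 mm.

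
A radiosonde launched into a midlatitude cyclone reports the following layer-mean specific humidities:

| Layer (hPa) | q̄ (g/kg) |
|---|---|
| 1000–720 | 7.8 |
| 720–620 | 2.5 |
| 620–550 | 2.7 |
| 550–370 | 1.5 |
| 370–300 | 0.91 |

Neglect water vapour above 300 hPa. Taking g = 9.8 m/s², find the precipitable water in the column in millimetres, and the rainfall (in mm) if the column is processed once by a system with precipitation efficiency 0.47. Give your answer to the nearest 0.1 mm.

Precipitable water is the column-integrated vapour mass per unit area: PW = (1/g) Σ q̄ Δp, with q in kg/kg and Δp in Pa (1 kg/m² of water = 1 mm).
Layer 1000–720 hPa: Δp = 280 hPa = 28000 Pa, q̄ = 0.0078 kg/kg → 0.0078 × 28000 / 9.8 = 22.29 mm
Layer 720–620 hPa: Δp = 100 hPa = 10000 Pa, q̄ = 0.0025 kg/kg → 0.0025 × 10000 / 9.8 = 2.55 mm
Layer 620–550 hPa: Δp = 70 hPa = 7000 Pa, q̄ = 0.0027 kg/kg → 0.0027 × 7000 / 9.8 = 1.93 mm
Layer 550–370 hPa: Δp = 180 hPa = 18000 Pa, q̄ = 0.0015 kg/kg → 0.0015 × 18000 / 9.8 = 2.76 mm
Layer 370–300 hPa: Δp = 70 hPa = 7000 Pa, q̄ = 0.00091 kg/kg → 0.00091 × 7000 / 9.8 = 0.65 mm
PW = 22.29 + 2.55 + 1.93 + 2.76 + 0.65 = 30.18 ≈ 30.2 mm.
Rainfall = ε × PW = 0.47 × 30.2 = 14.2 mm.

PW ≈ 30.2 mm; rainfall ≈ 14.2 mm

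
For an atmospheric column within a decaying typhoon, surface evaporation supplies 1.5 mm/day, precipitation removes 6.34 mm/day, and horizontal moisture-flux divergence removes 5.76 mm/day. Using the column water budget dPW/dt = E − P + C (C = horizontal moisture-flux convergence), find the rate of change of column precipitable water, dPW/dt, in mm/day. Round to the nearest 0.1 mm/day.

dPW/dt ≈ -10.6 mm/day

dPW/dt = E − P + C = 1.5 − 6.34 + (-5.76) = -10.6 mm/day.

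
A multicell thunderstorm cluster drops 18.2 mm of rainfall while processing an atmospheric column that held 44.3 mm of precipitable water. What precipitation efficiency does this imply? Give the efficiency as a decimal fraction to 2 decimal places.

ε = rainfall / PW = 18.2 / 44.3 = 0.41.

ε ≈ 0.41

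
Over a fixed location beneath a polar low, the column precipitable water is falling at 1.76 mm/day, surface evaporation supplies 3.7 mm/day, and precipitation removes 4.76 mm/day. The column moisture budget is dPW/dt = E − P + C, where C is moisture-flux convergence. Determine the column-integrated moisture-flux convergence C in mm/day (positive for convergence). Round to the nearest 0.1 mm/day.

dPW/dt = -1.76 mm/day.
C = dPW/dt − E + P = (-1.76) − 3.7 + 4.76 = -0.7 mm/day.

C ≈ -0.7 mm/day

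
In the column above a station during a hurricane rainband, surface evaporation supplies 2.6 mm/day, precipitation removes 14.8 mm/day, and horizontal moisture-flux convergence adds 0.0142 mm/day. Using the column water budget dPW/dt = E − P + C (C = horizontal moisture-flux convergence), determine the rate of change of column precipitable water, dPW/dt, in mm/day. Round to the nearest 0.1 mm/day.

dPW/dt ≈ -12.2 mm/day

dPW/dt = E − P + C = 2.6 − 14.8 + (0.0142) = -12.2 mm/day.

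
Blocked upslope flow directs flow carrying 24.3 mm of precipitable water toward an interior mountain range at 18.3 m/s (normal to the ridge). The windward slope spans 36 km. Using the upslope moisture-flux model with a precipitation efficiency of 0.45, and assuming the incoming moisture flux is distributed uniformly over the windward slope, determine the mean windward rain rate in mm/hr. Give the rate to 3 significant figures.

R ≈ 20.0 mm/hr

Incoming column moisture flux per unit ridge length: F = V × PW = 18.3 × 24.3 = 444.69 mm·m/s.
Spread over the 36 km slope with efficiency ε = 0.45: R = ε·F/W = 0.45 × 444.69 / 36000 m = 5.559e-03 mm/s.
R = 5.559e-03 × 3600 = 20.0 mm/hr.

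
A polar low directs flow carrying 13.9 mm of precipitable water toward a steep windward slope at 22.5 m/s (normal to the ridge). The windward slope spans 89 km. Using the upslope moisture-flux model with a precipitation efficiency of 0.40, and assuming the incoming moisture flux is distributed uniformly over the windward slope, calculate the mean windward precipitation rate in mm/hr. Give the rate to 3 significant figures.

R ≈ 5.06 mm/hr

Incoming column moisture flux per unit ridge length: F = V × PW = 22.5 × 13.9 = 312.75 mm·m/s.
Spread over the 89 km slope with efficiency ε = 0.40: R = ε·F/W = 0.40 × 312.75 / 89000 m = 1.406e-03 mm/s.
R = 1.406e-03 × 3600 = 5.06 mm/hr.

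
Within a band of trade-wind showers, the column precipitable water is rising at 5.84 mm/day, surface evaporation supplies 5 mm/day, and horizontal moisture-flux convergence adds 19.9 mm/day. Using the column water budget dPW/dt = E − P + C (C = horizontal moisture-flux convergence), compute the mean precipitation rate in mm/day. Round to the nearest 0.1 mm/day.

P ≈ 19.1 mm/day

dPW/dt = +5.84 mm/day.
P = E + C − dPW/dt = 5 + (19.9) − (+5.84) = 19.1 mm/day.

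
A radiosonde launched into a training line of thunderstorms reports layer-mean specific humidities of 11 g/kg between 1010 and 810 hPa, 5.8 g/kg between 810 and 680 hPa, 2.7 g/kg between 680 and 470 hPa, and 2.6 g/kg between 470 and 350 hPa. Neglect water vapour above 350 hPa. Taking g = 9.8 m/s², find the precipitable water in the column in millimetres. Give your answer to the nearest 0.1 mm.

PW ≈ 39.1 mm

Precipitable water is the column-integrated vapour mass per unit area: PW = (1/g) Σ q̄ Δp, with q in kg/kg and Δp in Pa (1 kg/m² of water = 1 mm).
Layer 1010–810 hPa: Δp = 200 hPa = 20000 Pa, q̄ = 0.011 kg/kg → 0.011 × 20000 / 9.8 = 22.45 mm
Layer 810–680 hPa: Δp = 130 hPa = 13000 Pa, q̄ = 0.0058 kg/kg → 0.0058 × 13000 / 9.8 = 7.69 mm
Layer 680–470 hPa: Δp = 210 hPa = 21000 Pa, q̄ = 0.0027 kg/kg → 0.0027 × 21000 / 9.8 = 5.79 mm
Layer 470–350 hPa: Δp = 120 hPa = 12000 Pa, q̄ = 0.0026 kg/kg → 0.0026 × 12000 / 9.8 = 3.18 mm
PW = 22.45 + 7.69 + 5.79 + 3.18 = 39.11 ≈ 39.1 mm.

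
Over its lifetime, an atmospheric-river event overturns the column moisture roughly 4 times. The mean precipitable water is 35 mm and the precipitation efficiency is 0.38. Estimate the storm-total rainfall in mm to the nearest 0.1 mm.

rainfall ≈ 53.2 mm

Each cycle deposits ε × PW = 0.38 × 35 = 13.3 mm.
Over 4 cycles: 4 × 13.3 = 53.2 mm.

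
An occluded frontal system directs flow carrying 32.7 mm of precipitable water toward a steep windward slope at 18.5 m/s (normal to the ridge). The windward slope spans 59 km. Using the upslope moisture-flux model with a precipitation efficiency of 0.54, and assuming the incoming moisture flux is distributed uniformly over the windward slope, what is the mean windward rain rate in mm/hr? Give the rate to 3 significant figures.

Incoming column moisture flux per unit ridge length: F = V × PW = 18.5 × 32.7 = 604.95 mm·m/s.
Spread over the 59 km slope with efficiency ε = 0.54: R = ε·F/W = 0.54 × 604.95 / 59000 m = 5.537e-03 mm/s.
R = 5.537e-03 × 3600 = 19.9 mm/hr.

R ≈ 19.9 mm/hr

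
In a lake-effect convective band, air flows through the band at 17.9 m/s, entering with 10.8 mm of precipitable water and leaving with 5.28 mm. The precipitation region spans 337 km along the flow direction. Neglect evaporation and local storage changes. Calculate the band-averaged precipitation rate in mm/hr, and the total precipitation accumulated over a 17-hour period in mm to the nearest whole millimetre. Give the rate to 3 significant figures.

R ≈ 1.06 mm/hr; total ≈ 18 mm

Column moisture flux per unit crosswind length is F = V × PW.
Inflow: F_in = 17.9 × 10.8 = 193.32 mm·m/s
Outflow: F_out = 17.9 × 5.28 = 94.512 mm·m/s
Steady-state rate R = (F_in − F_out)/L = (193.32 − 94.512) / 337000 m = 2.932e-04 mm/s.
R = 2.932e-04 × 3600 = 1.06 mm/hr.
Over 17 h: total = 1.06 × 17 = 18.02 ≈ 18 mm.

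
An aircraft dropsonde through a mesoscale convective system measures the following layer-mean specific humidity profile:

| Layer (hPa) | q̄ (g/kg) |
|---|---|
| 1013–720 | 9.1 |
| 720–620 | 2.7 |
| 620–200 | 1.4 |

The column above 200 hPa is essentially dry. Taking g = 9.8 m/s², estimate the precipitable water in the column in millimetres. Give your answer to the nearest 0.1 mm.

Precipitable water is the column-integrated vapour mass per unit area: PW = (1/g) Σ q̄ Δp, with q in kg/kg and Δp in Pa (1 kg/m² of water = 1 mm).
Layer 1013–720 hPa: Δp = 293 hPa = 29300 Pa, q̄ = 0.0091 kg/kg → 0.0091 × 29300 / 9.8 = 27.21 mm
Layer 720–620 hPa: Δp = 100 hPa = 10000 Pa, q̄ = 0.0027 kg/kg → 0.0027 × 10000 / 9.8 = 2.76 mm
Layer 620–200 hPa: Δp = 420 hPa = 42000 Pa, q̄ = 0.0014 kg/kg → 0.0014 × 42000 / 9.8 = 6.00 mm
PW = 27.21 + 2.76 + 6.00 = 35.97 ≈ 36.0 mm.

PW ≈ 36.0 mm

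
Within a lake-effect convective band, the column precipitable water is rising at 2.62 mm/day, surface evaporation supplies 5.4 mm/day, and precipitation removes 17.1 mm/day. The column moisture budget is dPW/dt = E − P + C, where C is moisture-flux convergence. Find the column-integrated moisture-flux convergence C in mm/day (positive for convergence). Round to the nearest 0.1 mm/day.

dPW/dt = +2.62 mm/day.
C = dPW/dt − E + P = (+2.62) − 5.4 + 17.1 = 14.3 mm/day.

C ≈ 14.3 mm/day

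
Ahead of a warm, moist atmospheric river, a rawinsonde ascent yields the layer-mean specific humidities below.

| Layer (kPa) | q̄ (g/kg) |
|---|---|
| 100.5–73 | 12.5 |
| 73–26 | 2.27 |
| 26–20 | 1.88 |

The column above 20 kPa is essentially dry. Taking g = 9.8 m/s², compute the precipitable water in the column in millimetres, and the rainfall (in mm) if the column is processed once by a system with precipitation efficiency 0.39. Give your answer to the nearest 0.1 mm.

PW ≈ 47.1 mm; rainfall ≈ 18.4 mm

Precipitable water is the column-integrated vapour mass per unit area: PW = (1/g) Σ q̄ Δp, with q in kg/kg and Δp in Pa (1 kg/m² of water = 1 mm).
Layer 100.5–73 kPa: Δp = 275 hPa = 27500 Pa, q̄ = 0.0125 kg/kg → 0.0125 × 27500 / 9.8 = 35.08 mm
Layer 73–26 kPa: Δp = 470 hPa = 47000 Pa, q̄ = 0.00227 kg/kg → 0.00227 × 47000 / 9.8 = 10.89 mm
Layer 26–20 kPa: Δp = 60 hPa = 6000 Pa, q̄ = 0.00188 kg/kg → 0.00188 × 6000 / 9.8 = 1.15 mm
PW = 35.08 + 10.89 + 1.15 = 47.12 ≈ 47.1 mm.
Rainfall = ε × PW = 0.39 × 47.1 = 18.4 mm.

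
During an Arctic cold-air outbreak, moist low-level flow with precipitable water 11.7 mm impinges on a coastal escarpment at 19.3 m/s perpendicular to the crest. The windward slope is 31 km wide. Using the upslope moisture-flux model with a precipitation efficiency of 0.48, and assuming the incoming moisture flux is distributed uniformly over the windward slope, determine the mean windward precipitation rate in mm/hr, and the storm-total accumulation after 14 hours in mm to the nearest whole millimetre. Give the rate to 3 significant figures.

R ≈ 12.6 mm/hr; total ≈ 176 mm

Incoming column moisture flux per unit ridge length: F = V × PW = 19.3 × 11.7 = 225.81 mm·m/s.
Spread over the 31 km slope with efficiency ε = 0.48: R = ε·F/W = 0.48 × 225.81 / 31000 m = 3.496e-03 mm/s.
R = 3.496e-03 × 3600 = 12.6 mm/hr.
Over 14 h: total = 12.6 × 14 = 176.4 ≈ 176 mm.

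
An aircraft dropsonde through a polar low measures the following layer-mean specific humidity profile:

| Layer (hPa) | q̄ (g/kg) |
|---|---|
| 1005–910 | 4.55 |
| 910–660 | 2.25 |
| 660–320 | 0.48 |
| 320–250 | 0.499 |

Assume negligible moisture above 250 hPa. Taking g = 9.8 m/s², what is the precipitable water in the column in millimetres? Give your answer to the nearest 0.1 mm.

Precipitable water is the column-integrated vapour mass per unit area: PW = (1/g) Σ q̄ Δp, with q in kg/kg and Δp in Pa (1 kg/m² of water = 1 mm).
Layer 1005–910 hPa: Δp = 95 hPa = 9500 Pa, q̄ = 0.00455 kg/kg → 0.00455 × 9500 / 9.8 = 4.41 mm
Layer 910–660 hPa: Δp = 250 hPa = 25000 Pa, q̄ = 0.00225 kg/kg → 0.00225 × 25000 / 9.8 = 5.74 mm
Layer 660–320 hPa: Δp = 340 hPa = 34000 Pa, q̄ = 0.00048 kg/kg → 0.00048 × 34000 / 9.8 = 1.67 mm
Layer 320–250 hPa: Δp = 70 hPa = 7000 Pa, q̄ = 0.000499 kg/kg → 0.000499 × 7000 / 9.8 = 0.36 mm
PW = 4.41 + 5.74 + 1.67 + 0.36 = 12.18 ≈ 12.2 mm.

PW ≈ 12.2 mm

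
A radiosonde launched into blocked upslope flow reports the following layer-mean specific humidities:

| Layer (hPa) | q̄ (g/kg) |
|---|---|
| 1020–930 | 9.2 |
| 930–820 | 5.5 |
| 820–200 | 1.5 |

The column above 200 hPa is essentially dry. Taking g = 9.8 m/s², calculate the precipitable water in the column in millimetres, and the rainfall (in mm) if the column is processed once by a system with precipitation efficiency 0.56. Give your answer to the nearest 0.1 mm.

Precipitable water is the column-integrated vapour mass per unit area: PW = (1/g) Σ q̄ Δp, with q in kg/kg and Δp in Pa (1 kg/m² of water = 1 mm).
Layer 1020–930 hPa: Δp = 90 hPa = 9000 Pa, q̄ = 0.0092 kg/kg → 0.0092 × 9000 / 9.8 = 8.45 mm
Layer 930–820 hPa: Δp = 110 hPa = 11000 Pa, q̄ = 0.0055 kg/kg → 0.0055 × 11000 / 9.8 = 6.17 mm
Layer 820–200 hPa: Δp = 620 hPa = 62000 Pa, q̄ = 0.0015 kg/kg → 0.0015 × 62000 / 9.8 = 9.49 mm
PW = 8.45 + 6.17 + 9.49 = 24.11 ≈ 24.1 mm.
Rainfall = ε × PW = 0.56 × 24.1 = 13.5 mm.

PW ≈ 24.1 mm; rainfall ≈ 13.5 mm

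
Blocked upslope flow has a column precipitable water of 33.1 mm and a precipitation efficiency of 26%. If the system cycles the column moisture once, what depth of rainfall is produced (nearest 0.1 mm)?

Rainfall = ε × PW = 0.26 × 33.1 = 8.6 mm.

rainfall ≈ 8.6 mm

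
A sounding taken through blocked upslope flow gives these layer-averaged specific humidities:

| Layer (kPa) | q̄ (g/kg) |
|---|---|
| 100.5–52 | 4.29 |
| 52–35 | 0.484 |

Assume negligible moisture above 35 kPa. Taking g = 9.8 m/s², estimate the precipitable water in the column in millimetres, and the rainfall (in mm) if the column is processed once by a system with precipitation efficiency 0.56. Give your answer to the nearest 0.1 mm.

Precipitable water is the column-integrated vapour mass per unit area: PW = (1/g) Σ q̄ Δp, with q in kg/kg and Δp in Pa (1 kg/m² of water = 1 mm).
Layer 100.5–52 kPa: Δp = 485 hPa = 48500 Pa, q̄ = 0.00429 kg/kg → 0.00429 × 48500 / 9.8 = 21.23 mm
Layer 52–35 kPa: Δp = 170 hPa = 17000 Pa, q̄ = 0.000484 kg/kg → 0.000484 × 17000 / 9.8 = 0.84 mm
PW = 21.23 + 0.84 = 22.07 ≈ 22.1 mm.
Rainfall = ε × PW = 0.56 × 22.1 = 12.4 mm.

PW ≈ 22.1 mm; rainfall ≈ 12.4 mm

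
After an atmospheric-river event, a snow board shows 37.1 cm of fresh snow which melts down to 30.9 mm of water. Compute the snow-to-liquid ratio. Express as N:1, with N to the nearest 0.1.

Ratio = snow depth / SWE = 371 mm / 30.9 mm = 12.0, i.e. 12.0:1.

ratio ≈ 12.0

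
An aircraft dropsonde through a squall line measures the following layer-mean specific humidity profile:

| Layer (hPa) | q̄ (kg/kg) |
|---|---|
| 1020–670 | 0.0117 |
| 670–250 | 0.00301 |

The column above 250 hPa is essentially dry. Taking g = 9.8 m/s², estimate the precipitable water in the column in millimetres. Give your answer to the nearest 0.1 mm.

Precipitable water is the column-integrated vapour mass per unit area: PW = (1/g) Σ q̄ Δp, with q in kg/kg and Δp in Pa (1 kg/m² of water = 1 mm).
Layer 1020–670 hPa: Δp = 350 hPa = 35000 Pa, q̄ = 0.0117 kg/kg → 0.0117 × 35000 / 9.8 = 41.79 mm
Layer 670–250 hPa: Δp = 420 hPa = 42000 Pa, q̄ = 0.00301 kg/kg → 0.00301 × 42000 / 9.8 = 12.90 mm
PW = 41.79 + 12.90 = 54.69 ≈ 54.7 mm.

PW ≈ 54.7 mm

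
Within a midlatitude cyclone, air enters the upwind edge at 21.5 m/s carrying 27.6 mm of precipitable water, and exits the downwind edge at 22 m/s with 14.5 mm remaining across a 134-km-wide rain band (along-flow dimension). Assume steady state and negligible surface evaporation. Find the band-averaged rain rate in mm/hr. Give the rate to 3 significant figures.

R ≈ 7.37 mm/hr

Column moisture flux per unit crosswind length is F = V × PW.
Inflow: F_in = 21.5 × 27.6 = 593.4 mm·m/s
Outflow: F_out = 22 × 14.5 = 319 mm·m/s
Steady-state rate R = (F_in − F_out)/L = (593.4 − 319) / 134000 m = 2.048e-03 mm/s.
R = 2.048e-03 × 3600 = 7.37 mm/hr.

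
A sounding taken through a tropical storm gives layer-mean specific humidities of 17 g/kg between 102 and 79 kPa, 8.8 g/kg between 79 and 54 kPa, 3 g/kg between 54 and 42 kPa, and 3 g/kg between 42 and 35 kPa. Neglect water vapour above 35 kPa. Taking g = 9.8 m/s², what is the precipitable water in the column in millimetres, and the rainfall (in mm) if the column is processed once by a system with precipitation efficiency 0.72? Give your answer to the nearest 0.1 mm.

PW ≈ 68.2 mm; rainfall ≈ 49.1 mm

Precipitable water is the column-integrated vapour mass per unit area: PW = (1/g) Σ q̄ Δp, with q in kg/kg and Δp in Pa (1 kg/m² of water = 1 mm).
Layer 102–79 kPa: Δp = 230 hPa = 23000 Pa, q̄ = 0.017 kg/kg → 0.017 × 23000 / 9.8 = 39.90 mm
Layer 79–54 kPa: Δp = 250 hPa = 25000 Pa, q̄ = 0.0088 kg/kg → 0.0088 × 25000 / 9.8 = 22.45 mm
Layer 54–42 kPa: Δp = 120 hPa = 12000 Pa, q̄ = 0.003 kg/kg → 0.003 × 12000 / 9.8 = 3.67 mm
Layer 42–35 kPa: Δp = 70 hPa = 7000 Pa, q̄ = 0.003 kg/kg → 0.003 × 7000 / 9.8 = 2.14 mm
PW = 39.90 + 22.45 + 3.67 + 2.14 = 68.16 ≈ 68.2 mm.
Rainfall = ε × PW = 0.72 × 68.2 = 49.1 mm.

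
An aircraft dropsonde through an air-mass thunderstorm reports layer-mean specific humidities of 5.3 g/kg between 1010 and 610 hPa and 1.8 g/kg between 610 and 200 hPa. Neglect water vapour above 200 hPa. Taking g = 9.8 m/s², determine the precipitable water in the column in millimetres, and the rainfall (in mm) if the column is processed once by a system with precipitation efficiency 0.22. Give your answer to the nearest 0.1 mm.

PW ≈ 29.2 mm; rainfall ≈ 6.4 mm

Precipitable water is the column-integrated vapour mass per unit area: PW = (1/g) Σ q̄ Δp, with q in kg/kg and Δp in Pa (1 kg/m² of water = 1 mm).
Layer 1010–610 hPa: Δp = 400 hPa = 40000 Pa, q̄ = 0.0053 kg/kg → 0.0053 × 40000 / 9.8 = 21.63 mm
Layer 610–200 hPa: Δp = 410 hPa = 41000 Pa, q̄ = 0.0018 kg/kg → 0.0018 × 41000 / 9.8 = 7.53 mm
PW = 21.63 + 7.53 = 29.16 ≈ 29.2 mm.
Rainfall = ε × PW = 0.22 × 29.2 = 6.4 mm.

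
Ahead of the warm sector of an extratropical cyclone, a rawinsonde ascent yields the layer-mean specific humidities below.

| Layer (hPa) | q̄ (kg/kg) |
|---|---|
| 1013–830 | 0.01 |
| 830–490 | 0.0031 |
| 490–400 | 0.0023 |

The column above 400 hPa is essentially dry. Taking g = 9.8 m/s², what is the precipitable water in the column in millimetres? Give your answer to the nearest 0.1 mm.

Precipitable water is the column-integrated vapour mass per unit area: PW = (1/g) Σ q̄ Δp, with q in kg/kg and Δp in Pa (1 kg/m² of water = 1 mm).
Layer 1013–830 hPa: Δp = 183 hPa = 18300 Pa, q̄ = 0.01 kg/kg → 0.01 × 18300 / 9.8 = 18.67 mm
Layer 830–490 hPa: Δp = 340 hPa = 34000 Pa, q̄ = 0.0031 kg/kg → 0.0031 × 34000 / 9.8 = 10.76 mm
Layer 490–400 hPa: Δp = 90 hPa = 9000 Pa, q̄ = 0.0023 kg/kg → 0.0023 × 9000 / 9.8 = 2.11 mm
PW = 18.67 + 10.76 + 2.11 = 31.54 ≈ 31.5 mm.

PW ≈ 31.5 mm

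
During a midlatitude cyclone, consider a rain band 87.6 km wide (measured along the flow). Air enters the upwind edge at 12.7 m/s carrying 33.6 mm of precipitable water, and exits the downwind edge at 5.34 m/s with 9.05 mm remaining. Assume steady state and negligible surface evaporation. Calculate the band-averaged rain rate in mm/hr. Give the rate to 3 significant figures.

R ≈ 15.6 mm/hr

Column moisture flux per unit crosswind length is F = V × PW.
Inflow: F_in = 12.7 × 33.6 = 426.72 mm·m/s
Outflow: F_out = 5.34 × 9.05 = 48.327 mm·m/s
Steady-state rate R = (F_in − F_out)/L = (426.72 − 48.327) / 87600 m = 4.320e-03 mm/s.
R = 4.320e-03 × 3600 = 15.6 mm/hr.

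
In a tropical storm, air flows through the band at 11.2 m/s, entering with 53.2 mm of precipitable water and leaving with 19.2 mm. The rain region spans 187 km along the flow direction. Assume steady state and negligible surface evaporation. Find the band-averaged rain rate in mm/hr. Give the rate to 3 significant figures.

R ≈ 7.33 mm/hr

Column moisture flux per unit crosswind length is F = V × PW.
Inflow: F_in = 11.2 × 53.2 = 595.84 mm·m/s
Outflow: F_out = 11.2 × 19.2 = 215.04 mm·m/s
Steady-state rate R = (F_in − F_out)/L = (595.84 − 215.04) / 187000 m = 2.036e-03 mm/s.
R = 2.036e-03 × 3600 = 7.33 mm/hr.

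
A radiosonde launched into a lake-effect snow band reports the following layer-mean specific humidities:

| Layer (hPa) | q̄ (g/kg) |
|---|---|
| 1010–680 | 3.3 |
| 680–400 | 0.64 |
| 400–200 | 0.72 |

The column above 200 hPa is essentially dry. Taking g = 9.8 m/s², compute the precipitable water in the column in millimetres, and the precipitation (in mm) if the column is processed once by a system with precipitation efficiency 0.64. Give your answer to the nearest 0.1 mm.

Precipitable water is the column-integrated vapour mass per unit area: PW = (1/g) Σ q̄ Δp, with q in kg/kg and Δp in Pa (1 kg/m² of water = 1 mm).
Layer 1010–680 hPa: Δp = 330 hPa = 33000 Pa, q̄ = 0.0033 kg/kg → 0.0033 × 33000 / 9.8 = 11.11 mm
Layer 680–400 hPa: Δp = 280 hPa = 28000 Pa, q̄ = 0.00064 kg/kg → 0.00064 × 28000 / 9.8 = 1.83 mm
Layer 400–200 hPa: Δp = 200 hPa = 20000 Pa, q̄ = 0.00072 kg/kg → 0.00072 × 20000 / 9.8 = 1.47 mm
PW = 11.11 + 1.83 + 1.47 = 14.41 ≈ 14.4 mm.
Precipitation = ε × PW = 0.64 × 14.4 = 9.2 mm.

PW ≈ 14.4 mm; precipitation ≈ 9.2 mm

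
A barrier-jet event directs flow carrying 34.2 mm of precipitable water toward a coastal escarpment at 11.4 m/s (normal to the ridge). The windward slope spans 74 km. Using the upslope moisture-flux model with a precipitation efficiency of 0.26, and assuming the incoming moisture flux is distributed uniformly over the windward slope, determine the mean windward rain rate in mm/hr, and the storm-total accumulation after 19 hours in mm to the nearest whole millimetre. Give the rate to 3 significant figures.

Incoming column moisture flux per unit ridge length: F = V × PW = 11.4 × 34.2 = 389.88 mm·m/s.
Spread over the 74 km slope with efficiency ε = 0.26: R = ε·F/W = 0.26 × 389.88 / 74000 m = 1.370e-03 mm/s.
R = 1.370e-03 × 3600 = 4.93 mm/hr.
Over 19 h: total = 4.93 × 19 = 93.67 ≈ 94 mm.

R ≈ 4.93 mm/hr; total ≈ 94 mm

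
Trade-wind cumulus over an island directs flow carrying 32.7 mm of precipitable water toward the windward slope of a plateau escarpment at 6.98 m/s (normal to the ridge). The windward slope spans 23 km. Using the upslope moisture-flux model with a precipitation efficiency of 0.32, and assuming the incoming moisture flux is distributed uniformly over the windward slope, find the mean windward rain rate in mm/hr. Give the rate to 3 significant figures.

R ≈ 11.4 mm/hr

Incoming column moisture flux per unit ridge length: F = V × PW = 6.98 × 32.7 = 228.246 mm·m/s.
Spread over the 23 km slope with efficiency ε = 0.32: R = ε·F/W = 0.32 × 228.246 / 23000 m = 3.176e-03 mm/s.
R = 3.176e-03 × 3600 = 11.4 mm/hr.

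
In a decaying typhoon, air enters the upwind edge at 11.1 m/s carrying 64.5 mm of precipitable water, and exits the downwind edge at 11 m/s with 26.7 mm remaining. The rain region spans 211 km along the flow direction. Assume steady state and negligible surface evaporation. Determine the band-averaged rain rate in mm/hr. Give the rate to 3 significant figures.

Column moisture flux per unit crosswind length is F = V × PW.
Inflow: F_in = 11.1 × 64.5 = 715.95 mm·m/s
Outflow: F_out = 11 × 26.7 = 293.7 mm·m/s
Steady-state rate R = (F_in − F_out)/L = (715.95 − 293.7) / 211000 m = 2.001e-03 mm/s.
R = 2.001e-03 × 3600 = 7.20 mm/hr.

R ≈ 7.20 mm/hr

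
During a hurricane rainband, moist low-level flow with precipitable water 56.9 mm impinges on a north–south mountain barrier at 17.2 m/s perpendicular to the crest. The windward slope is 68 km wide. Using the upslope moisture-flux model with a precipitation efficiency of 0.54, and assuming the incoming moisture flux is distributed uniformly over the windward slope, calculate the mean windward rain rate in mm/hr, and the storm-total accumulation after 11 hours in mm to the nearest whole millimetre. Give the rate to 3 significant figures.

R ≈ 28.0 mm/hr; total ≈ 308 mm

Incoming column moisture flux per unit ridge length: F = V × PW = 17.2 × 56.9 = 978.68 mm·m/s.
Spread over the 68 km slope with efficiency ε = 0.54: R = ε·F/W = 0.54 × 978.68 / 68000 m = 7.772e-03 mm/s.
R = 7.772e-03 × 3600 = 28.0 mm/hr.
Over 11 h: total = 28.0 × 11 = 308 mm.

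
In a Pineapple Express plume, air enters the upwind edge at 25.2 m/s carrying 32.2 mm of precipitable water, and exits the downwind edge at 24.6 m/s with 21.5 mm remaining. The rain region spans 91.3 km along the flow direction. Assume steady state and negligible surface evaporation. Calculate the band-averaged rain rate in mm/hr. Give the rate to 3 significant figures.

R ≈ 11.1 mm/hr

Column moisture flux per unit crosswind length is F = V × PW.
Inflow: F_in = 25.2 × 32.2 = 811.44 mm·m/s
Outflow: F_out = 24.6 × 21.5 = 528.9 mm·m/s
Steady-state rate R = (F_in − F_out)/L = (811.44 − 528.9) / 91300 m = 3.095e-03 mm/s.
R = 3.095e-03 × 3600 = 11.1 mm/hr.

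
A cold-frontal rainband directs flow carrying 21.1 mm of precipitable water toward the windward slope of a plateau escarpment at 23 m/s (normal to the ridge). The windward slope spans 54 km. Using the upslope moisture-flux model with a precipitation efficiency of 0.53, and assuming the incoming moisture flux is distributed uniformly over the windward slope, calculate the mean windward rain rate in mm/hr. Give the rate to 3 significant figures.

R ≈ 17.1 mm/hr

Incoming column moisture flux per unit ridge length: F = V × PW = 23 × 21.1 = 485.3 mm·m/s.
Spread over the 54 km slope with efficiency ε = 0.53: R = ε·F/W = 0.53 × 485.3 / 54000 m = 4.763e-03 mm/s.
R = 4.763e-03 × 3600 = 17.1 mm/hr.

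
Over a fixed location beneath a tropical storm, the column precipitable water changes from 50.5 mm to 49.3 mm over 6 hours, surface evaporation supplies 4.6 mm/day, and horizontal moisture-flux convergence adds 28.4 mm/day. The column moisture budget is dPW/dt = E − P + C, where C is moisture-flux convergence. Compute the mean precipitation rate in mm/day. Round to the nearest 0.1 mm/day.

dPW/dt = (49.3 − 50.5) mm / (6/24 day) = -4.800 mm/day.
P = E + C − dPW/dt = 4.6 + (28.4) − (-4.800) = 37.8 mm/day.

P ≈ 37.8 mm/day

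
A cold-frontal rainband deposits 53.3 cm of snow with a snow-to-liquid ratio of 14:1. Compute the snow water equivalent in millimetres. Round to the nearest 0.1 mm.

SWE ≈ 38.1 mm

SWE = snow depth / ratio = 53.3 cm / 14 = 3.807 cm = 38.1 mm.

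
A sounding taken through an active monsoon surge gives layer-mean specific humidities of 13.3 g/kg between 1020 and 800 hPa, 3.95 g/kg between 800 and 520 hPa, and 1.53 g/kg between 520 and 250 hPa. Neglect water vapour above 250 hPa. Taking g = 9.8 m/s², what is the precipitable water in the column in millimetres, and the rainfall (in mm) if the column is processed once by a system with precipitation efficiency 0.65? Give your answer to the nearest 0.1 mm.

Precipitable water is the column-integrated vapour mass per unit area: PW = (1/g) Σ q̄ Δp, with q in kg/kg and Δp in Pa (1 kg/m² of water = 1 mm).
Layer 1020–800 hPa: Δp = 220 hPa = 22000 Pa, q̄ = 0.0133 kg/kg → 0.0133 × 22000 / 9.8 = 29.86 mm
Layer 800–520 hPa: Δp = 280 hPa = 28000 Pa, q̄ = 0.00395 kg/kg → 0.00395 × 28000 / 9.8 = 11.29 mm
Layer 520–250 hPa: Δp = 270 hPa = 27000 Pa, q̄ = 0.00153 kg/kg → 0.00153 × 27000 / 9.8 = 4.22 mm
PW = 29.86 + 11.29 + 4.22 = 45.37 ≈ 45.4 mm.
Rainfall = ε × PW = 0.65 × 45.4 = 29.5 mm.

PW ≈ 45.4 mm; rainfall ≈ 29.5 mm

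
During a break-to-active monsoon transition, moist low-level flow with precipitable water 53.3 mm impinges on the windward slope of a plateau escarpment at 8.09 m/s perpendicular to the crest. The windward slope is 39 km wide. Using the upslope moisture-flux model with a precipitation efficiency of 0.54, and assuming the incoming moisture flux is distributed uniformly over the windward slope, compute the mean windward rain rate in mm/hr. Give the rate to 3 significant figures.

R ≈ 21.5 mm/hr

Incoming column moisture flux per unit ridge length: F = V × PW = 8.09 × 53.3 = 431.197 mm·m/s.
Spread over the 39 km slope with efficiency ε = 0.54: R = ε·F/W = 0.54 × 431.197 / 39000 m = 5.970e-03 mm/s.
R = 5.970e-03 × 3600 = 21.5 mm/hr.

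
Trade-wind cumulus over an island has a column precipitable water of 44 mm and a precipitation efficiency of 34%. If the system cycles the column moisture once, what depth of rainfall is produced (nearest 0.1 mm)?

Rainfall = ε × PW = 0.34 × 44 = 15.0 mm.

rainfall ≈ 15.0 mm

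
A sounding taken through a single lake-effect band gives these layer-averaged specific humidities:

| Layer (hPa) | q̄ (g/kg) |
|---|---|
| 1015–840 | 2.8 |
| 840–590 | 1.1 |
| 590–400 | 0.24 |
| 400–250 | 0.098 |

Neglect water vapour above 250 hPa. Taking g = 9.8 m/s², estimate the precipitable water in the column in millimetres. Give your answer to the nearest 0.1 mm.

PW ≈ 8.4 mm

Precipitable water is the column-integrated vapour mass per unit area: PW = (1/g) Σ q̄ Δp, with q in kg/kg and Δp in Pa (1 kg/m² of water = 1 mm).
Layer 1015–840 hPa: Δp = 175 hPa = 17500 Pa, q̄ = 0.0028 kg/kg → 0.0028 × 17500 / 9.8 = 5.00 mm
Layer 840–590 hPa: Δp = 250 hPa = 25000 Pa, q̄ = 0.0011 kg/kg → 0.0011 × 25000 / 9.8 = 2.81 mm
Layer 590–400 hPa: Δp = 190 hPa = 19000 Pa, q̄ = 0.00024 kg/kg → 0.00024 × 19000 / 9.8 = 0.47 mm
Layer 400–250 hPa: Δp = 150 hPa = 15000 Pa, q̄ = 9.8e-05 kg/kg → 9.8e-05 × 15000 / 9.8 = 0.15 mm
PW = 5.00 + 2.81 + 0.47 + 0.15 = 8.43 ≈ 8.4 mm.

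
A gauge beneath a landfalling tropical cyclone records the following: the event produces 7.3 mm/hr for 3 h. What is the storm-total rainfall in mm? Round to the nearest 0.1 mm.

total ≈ 21.9 mm

Total = Σ Rᵢ Δtᵢ = 7.3 × 3
      = 21.9 = 21.9 mm.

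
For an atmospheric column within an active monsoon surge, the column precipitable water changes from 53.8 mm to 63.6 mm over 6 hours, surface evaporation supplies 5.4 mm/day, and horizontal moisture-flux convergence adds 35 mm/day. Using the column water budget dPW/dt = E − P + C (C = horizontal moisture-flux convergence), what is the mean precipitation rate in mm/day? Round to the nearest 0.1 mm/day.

dPW/dt = (63.6 − 53.8) mm / (6/24 day) = +39.200 mm/day.
P = E + C − dPW/dt = 5.4 + (35) − (+39.200) = 1.2 mm/day.

P ≈ 1.2 mm/day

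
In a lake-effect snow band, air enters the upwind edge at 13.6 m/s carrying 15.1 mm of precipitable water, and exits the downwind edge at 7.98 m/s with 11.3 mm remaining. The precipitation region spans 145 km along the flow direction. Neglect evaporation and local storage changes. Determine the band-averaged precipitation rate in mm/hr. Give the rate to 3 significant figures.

R ≈ 2.86 mm/hr

Column moisture flux per unit crosswind length is F = V × PW.
Inflow: F_in = 13.6 × 15.1 = 205.36 mm·m/s
Outflow: F_out = 7.98 × 11.3 = 90.174 mm·m/s
Steady-state rate R = (F_in − F_out)/L = (205.36 − 90.174) / 145000 m = 7.944e-04 mm/s.
R = 7.944e-04 × 3600 = 2.86 mm/hr.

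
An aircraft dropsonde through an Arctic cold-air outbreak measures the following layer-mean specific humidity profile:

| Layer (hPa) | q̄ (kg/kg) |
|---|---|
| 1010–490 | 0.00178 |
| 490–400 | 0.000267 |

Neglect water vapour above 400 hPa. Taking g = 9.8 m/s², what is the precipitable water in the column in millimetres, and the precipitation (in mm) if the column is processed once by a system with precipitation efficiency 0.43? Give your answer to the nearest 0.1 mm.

PW ≈ 9.7 mm; precipitation ≈ 4.2 mm

Precipitable water is the column-integrated vapour mass per unit area: PW = (1/g) Σ q̄ Δp, with q in kg/kg and Δp in Pa (1 kg/m² of water = 1 mm).
Layer 1010–490 hPa: Δp = 520 hPa = 52000 Pa, q̄ = 0.00178 kg/kg → 0.00178 × 52000 / 9.8 = 9.44 mm
Layer 490–400 hPa: Δp = 90 hPa = 9000 Pa, q̄ = 0.000267 kg/kg → 0.000267 × 9000 / 9.8 = 0.25 mm
PW = 9.44 + 0.25 = 9.69 ≈ 9.7 mm.
Precipitation = ε × PW = 0.43 × 9.7 = 4.2 mm.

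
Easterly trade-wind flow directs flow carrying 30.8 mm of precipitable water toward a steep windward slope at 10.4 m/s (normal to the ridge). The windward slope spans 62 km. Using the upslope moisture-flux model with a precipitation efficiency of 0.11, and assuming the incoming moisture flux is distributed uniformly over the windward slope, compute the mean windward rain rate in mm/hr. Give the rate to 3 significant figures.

Incoming column moisture flux per unit ridge length: F = V × PW = 10.4 × 30.8 = 320.32 mm·m/s.
Spread over the 62 km slope with efficiency ε = 0.11: R = ε·F/W = 0.11 × 320.32 / 62000 m = 5.683e-04 mm/s.
R = 5.683e-04 × 3600 = 2.05 mm/hr.

R ≈ 2.05 mm/hr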